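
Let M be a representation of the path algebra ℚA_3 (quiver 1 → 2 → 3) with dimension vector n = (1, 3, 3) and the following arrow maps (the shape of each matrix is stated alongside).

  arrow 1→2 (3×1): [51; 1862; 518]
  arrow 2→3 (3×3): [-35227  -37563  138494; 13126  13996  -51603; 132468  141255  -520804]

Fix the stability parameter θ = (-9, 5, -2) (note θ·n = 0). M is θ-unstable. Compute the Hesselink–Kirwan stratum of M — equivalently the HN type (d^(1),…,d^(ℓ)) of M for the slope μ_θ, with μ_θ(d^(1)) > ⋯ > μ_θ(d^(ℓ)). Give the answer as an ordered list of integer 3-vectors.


Interval decomposition of M: I[1,3], I[2,3]^2.
HN type (ℓ=2): μ^(1)=3/2; μ^(2)=-9

((0, 3, 3); (1, 0, 0))


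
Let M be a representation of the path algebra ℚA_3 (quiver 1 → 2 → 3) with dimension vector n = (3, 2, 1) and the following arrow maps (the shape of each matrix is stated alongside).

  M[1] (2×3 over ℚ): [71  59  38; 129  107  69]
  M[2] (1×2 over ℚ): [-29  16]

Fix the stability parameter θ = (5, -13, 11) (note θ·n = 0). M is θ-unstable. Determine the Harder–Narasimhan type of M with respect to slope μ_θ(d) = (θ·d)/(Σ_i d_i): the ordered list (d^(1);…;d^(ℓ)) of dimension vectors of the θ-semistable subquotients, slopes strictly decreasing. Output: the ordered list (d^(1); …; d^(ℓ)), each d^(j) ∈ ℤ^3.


Interval decomposition of M: I[1,1], I[1,2], I[1,3].
HN type (ℓ=3): μ^(1)=11; μ^(2)=5; μ^(3)=-4

((0, 0, 1); (1, 0, 0); (2, 2, 0))


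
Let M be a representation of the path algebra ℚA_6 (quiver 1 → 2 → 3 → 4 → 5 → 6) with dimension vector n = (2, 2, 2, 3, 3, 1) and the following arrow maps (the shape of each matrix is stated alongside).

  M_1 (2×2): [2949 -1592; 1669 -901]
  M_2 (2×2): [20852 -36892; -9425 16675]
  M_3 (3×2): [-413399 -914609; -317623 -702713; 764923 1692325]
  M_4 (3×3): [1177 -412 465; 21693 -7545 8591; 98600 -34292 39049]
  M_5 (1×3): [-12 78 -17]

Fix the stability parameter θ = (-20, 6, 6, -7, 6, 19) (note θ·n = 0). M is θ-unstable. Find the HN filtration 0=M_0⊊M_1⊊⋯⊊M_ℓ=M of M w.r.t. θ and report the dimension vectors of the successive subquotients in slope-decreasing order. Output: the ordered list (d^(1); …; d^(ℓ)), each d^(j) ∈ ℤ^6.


Via rank(M_{q-1}∘⋯∘M_p): M ≅ I[1,2], I[1,6], I[3,5], I[4,5].
μ_θ-semistable layers: μ^(1)=19; μ^(2)=6; μ^(3)=5/3; μ^(4)=-1/2; μ^(5)=-7; μ^(6)=-20

((0, 0, 0, 0, 0, 1); (0, 1, 0, 0, 3, 0); (0, 1, 1, 1, 0, 0); (0, 0, 1, 1, 0, 0); (0, 0, 0, 1, 0, 0); (2, 0, 0, 0, 0, 0))


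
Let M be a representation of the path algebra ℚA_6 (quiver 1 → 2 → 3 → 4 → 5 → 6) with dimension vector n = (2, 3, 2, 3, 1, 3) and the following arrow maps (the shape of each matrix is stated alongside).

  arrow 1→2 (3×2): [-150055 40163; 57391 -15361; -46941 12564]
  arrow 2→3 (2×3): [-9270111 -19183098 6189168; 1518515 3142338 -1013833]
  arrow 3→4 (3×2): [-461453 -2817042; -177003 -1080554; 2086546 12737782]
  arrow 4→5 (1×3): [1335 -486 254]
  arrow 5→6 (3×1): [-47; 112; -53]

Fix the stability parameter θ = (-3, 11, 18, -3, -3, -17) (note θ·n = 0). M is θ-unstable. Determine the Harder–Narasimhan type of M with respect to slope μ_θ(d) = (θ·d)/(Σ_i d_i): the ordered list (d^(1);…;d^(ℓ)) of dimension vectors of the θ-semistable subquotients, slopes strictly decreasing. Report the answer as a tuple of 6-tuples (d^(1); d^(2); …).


Interval decomposition of M: I[1,4], I[1,6], I[2,2], I[4,4], I[6,6]^2.
HN type (ℓ=5): μ^(1)=11; μ^(2)=26/3; μ^(3)=6/5; μ^(4)=-3; μ^(5)=-17

((0, 1, 0, 0, 0, 0); (0, 1, 1, 1, 0, 0); (0, 1, 1, 1, 1, 1); (2, 0, 0, 1, 0, 0); (0, 0, 0, 0, 0, 2))


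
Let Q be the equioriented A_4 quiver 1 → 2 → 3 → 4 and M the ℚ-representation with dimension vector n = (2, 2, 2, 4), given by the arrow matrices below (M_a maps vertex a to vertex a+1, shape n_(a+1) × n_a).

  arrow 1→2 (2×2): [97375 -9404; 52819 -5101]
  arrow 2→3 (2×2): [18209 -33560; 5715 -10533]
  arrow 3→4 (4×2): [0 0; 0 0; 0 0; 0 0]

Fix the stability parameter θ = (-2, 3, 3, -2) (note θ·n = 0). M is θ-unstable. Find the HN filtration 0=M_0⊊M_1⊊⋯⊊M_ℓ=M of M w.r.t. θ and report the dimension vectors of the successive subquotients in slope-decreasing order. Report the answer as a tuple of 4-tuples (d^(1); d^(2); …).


Interval decomposition of M: I[1,3]^2, I[4,4]^4.
HN type (ℓ=2): μ^(1)=3; μ^(2)=-2

((0, 2, 2, 0); (2, 0, 0, 4))


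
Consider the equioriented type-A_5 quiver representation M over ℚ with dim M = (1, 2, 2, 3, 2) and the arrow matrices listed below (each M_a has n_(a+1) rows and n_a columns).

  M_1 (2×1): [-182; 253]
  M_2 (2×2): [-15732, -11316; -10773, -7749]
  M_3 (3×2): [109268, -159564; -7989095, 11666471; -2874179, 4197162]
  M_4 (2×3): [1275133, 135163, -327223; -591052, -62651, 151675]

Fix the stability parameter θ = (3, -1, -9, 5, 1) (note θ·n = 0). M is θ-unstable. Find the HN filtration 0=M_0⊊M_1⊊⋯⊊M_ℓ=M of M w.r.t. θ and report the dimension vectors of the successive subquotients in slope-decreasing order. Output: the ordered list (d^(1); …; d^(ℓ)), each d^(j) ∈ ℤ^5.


Barcode: M ≅ I[1,5], I[2,2], I[3,5], I[4,4]. HN layers by μ_θ (5 steps, strictly decreasing):
  μ^(1)=5; μ^(2)=3; μ^(3)=-1; μ^(4)=-7/3; μ^(5)=-9

((0, 0, 0, 1, 0); (0, 0, 0, 2, 2); (0, 1, 0, 0, 0); (1, 1, 1, 0, 0); (0, 0, 1, 0, 0))


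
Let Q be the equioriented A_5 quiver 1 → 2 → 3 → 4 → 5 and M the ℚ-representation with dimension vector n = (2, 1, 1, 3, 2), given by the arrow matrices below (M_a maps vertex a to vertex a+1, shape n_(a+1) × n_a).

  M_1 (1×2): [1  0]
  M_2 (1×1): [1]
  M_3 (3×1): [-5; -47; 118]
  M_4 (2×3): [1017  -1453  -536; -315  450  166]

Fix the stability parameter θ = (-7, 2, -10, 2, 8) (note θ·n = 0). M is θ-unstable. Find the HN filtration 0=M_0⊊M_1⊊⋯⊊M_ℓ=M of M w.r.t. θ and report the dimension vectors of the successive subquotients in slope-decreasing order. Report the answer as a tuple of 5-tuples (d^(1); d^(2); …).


Barcode: M ≅ I[1,1], I[1,5], I[4,4], I[4,5]. HN layers by μ_θ (4 steps, strictly decreasing):
  μ^(1)=8; μ^(2)=2; μ^(3)=-4; μ^(4)=-7

((0, 0, 0, 0, 2); (0, 0, 0, 3, 0); (0, 1, 1, 0, 0); (2, 0, 0, 0, 0))


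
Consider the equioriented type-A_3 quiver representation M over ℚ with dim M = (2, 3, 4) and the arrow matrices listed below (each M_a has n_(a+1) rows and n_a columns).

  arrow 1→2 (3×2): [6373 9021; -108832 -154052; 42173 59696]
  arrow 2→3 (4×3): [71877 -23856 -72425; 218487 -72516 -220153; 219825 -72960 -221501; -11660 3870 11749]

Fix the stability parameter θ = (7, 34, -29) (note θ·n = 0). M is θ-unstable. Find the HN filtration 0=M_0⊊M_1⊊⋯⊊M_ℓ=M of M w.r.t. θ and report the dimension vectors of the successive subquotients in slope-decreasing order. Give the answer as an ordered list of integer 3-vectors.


Interval decomposition of M: I[1,3]^2, I[2,2], I[3,3]^2.
HN type (ℓ=3): μ^(1)=34; μ^(2)=4; μ^(3)=-29

((0, 1, 0); (2, 2, 2); (0, 0, 2))


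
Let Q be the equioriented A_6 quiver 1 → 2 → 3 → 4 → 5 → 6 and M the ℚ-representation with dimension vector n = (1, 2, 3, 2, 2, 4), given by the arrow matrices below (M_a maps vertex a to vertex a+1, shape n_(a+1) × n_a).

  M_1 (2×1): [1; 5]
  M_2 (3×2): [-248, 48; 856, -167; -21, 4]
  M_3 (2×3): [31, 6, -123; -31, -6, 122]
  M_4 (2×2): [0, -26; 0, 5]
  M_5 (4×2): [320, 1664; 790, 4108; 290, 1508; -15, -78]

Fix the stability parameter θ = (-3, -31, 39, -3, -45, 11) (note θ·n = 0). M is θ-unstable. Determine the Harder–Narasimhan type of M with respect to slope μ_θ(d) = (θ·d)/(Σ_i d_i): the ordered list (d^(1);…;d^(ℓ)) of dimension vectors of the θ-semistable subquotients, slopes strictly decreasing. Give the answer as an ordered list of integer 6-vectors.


Barcode: M ≅ I[1,4], I[2,5], I[3,3], I[5,6], I[6,6]^3. HN layers by μ_θ (7 steps, strictly decreasing):
  μ^(1)=39; μ^(2)=18; μ^(3)=11; μ^(4)=-3; μ^(5)=-17; μ^(6)=-31; μ^(7)=-45

((0, 0, 1, 0, 0, 0); (0, 0, 1, 1, 0, 0); (0, 0, 0, 0, 0, 4); (0, 0, 1, 1, 1, 0); (1, 1, 0, 0, 0, 0); (0, 1, 0, 0, 0, 0); (0, 0, 0, 0, 1, 0))


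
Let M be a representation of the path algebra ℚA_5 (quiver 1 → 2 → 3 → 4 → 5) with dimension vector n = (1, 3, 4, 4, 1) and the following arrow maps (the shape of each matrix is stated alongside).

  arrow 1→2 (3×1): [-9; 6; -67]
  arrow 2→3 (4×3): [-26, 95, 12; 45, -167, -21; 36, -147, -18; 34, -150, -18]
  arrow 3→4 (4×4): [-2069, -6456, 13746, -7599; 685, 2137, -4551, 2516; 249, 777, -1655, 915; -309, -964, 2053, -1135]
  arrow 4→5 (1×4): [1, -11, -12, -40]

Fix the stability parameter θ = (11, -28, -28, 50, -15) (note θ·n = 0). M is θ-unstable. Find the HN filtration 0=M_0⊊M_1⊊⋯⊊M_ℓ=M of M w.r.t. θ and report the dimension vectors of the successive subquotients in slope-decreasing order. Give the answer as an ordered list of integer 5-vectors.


Barcode: M ≅ I[1,2], I[2,4], I[2,5], I[3,4]^2. HN layers by μ_θ (4 steps, strictly decreasing):
  μ^(1)=50; μ^(2)=35/2; μ^(3)=-17/2; μ^(4)=-28

((0, 0, 0, 3, 0); (0, 0, 0, 1, 1); (1, 1, 0, 0, 0); (0, 2, 4, 0, 0))


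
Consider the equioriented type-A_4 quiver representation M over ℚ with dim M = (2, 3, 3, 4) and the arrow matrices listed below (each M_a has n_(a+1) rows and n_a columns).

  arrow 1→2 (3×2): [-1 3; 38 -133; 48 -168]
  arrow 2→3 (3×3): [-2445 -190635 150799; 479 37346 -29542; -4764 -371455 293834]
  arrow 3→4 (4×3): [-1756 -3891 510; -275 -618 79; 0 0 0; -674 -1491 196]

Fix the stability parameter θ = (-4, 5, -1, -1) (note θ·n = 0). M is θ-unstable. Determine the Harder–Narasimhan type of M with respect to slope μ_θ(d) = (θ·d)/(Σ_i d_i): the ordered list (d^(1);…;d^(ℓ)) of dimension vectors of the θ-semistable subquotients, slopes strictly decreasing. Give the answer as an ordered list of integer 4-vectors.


Barcode: M ≅ I[1,3], I[1,4], I[2,4], I[4,4]^2. HN layers by μ_θ (4 steps, strictly decreasing):
  μ^(1)=2; μ^(2)=1; μ^(3)=-1; μ^(4)=-4

((0, 1, 1, 0); (0, 2, 2, 2); (0, 0, 0, 2); (2, 0, 0, 0))


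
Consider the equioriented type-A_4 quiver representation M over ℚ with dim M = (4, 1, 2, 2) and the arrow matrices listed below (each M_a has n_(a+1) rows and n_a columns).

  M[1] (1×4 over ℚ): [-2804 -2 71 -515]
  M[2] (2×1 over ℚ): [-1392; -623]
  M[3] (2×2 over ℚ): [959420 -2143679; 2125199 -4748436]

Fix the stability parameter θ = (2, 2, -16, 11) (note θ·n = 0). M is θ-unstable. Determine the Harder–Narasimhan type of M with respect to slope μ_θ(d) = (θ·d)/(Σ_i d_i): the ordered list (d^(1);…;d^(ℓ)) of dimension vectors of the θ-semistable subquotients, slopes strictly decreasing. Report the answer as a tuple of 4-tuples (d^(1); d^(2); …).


Barcode: M ≅ I[1,1]^3, I[1,4], I[3,4]. HN layers by μ_θ (4 steps, strictly decreasing):
  μ^(1)=11; μ^(2)=2; μ^(3)=-4; μ^(4)=-16

((0, 0, 0, 2); (3, 0, 0, 0); (1, 1, 1, 0); (0, 0, 1, 0))


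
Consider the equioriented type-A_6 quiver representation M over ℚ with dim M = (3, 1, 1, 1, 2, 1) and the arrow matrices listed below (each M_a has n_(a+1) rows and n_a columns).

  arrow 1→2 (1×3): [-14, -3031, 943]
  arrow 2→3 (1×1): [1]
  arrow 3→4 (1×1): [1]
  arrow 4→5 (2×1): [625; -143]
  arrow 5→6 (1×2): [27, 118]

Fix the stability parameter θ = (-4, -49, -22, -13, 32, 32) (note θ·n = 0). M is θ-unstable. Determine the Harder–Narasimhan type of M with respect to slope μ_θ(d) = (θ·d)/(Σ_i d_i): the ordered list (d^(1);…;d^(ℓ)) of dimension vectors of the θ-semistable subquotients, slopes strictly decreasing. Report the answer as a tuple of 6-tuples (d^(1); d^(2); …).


Via rank(M_{q-1}∘⋯∘M_p): M ≅ I[1,1]^2, I[1,6], I[5,5].
μ_θ-semistable layers: μ^(1)=32; μ^(2)=-4; μ^(3)=-13; μ^(4)=-22; μ^(5)=-53/2

((0, 0, 0, 0, 2, 1); (2, 0, 0, 0, 0, 0); (0, 0, 0, 1, 0, 0); (0, 0, 1, 0, 0, 0); (1, 1, 0, 0, 0, 0))


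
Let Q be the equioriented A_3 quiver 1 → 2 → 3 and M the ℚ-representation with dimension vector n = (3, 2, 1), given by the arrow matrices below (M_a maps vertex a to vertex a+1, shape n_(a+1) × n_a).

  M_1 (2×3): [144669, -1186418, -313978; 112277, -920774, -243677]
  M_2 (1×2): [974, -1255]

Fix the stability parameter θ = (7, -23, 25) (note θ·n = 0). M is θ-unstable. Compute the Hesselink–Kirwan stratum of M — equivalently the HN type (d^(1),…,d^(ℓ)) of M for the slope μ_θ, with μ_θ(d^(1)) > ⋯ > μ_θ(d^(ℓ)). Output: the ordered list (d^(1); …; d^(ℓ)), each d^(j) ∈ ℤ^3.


Via rank(M_{q-1}∘⋯∘M_p): M ≅ I[1,1], I[1,2], I[1,3].
μ_θ-semistable layers: μ^(1)=25; μ^(2)=7; μ^(3)=-8

((0, 0, 1); (1, 0, 0); (2, 2, 0))


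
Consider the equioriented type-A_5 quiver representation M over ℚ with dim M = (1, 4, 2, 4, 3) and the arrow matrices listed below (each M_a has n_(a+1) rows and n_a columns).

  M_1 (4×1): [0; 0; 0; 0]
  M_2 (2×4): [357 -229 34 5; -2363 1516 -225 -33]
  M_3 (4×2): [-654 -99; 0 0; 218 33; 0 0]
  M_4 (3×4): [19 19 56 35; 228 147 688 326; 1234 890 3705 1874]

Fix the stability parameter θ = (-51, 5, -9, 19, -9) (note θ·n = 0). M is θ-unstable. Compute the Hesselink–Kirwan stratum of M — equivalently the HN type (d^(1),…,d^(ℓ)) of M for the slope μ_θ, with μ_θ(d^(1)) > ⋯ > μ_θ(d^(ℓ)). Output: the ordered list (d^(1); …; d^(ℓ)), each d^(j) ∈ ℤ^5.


Barcode: M ≅ I[1,1], I[2,2]^2, I[2,3], I[2,5], I[4,4], I[4,5]^2. HN layers by μ_θ (4 steps, strictly decreasing):
  μ^(1)=19; μ^(2)=5; μ^(3)=-2; μ^(4)=-51

((0, 0, 0, 1, 0); (0, 2, 0, 3, 3); (0, 2, 2, 0, 0); (1, 0, 0, 0, 0))


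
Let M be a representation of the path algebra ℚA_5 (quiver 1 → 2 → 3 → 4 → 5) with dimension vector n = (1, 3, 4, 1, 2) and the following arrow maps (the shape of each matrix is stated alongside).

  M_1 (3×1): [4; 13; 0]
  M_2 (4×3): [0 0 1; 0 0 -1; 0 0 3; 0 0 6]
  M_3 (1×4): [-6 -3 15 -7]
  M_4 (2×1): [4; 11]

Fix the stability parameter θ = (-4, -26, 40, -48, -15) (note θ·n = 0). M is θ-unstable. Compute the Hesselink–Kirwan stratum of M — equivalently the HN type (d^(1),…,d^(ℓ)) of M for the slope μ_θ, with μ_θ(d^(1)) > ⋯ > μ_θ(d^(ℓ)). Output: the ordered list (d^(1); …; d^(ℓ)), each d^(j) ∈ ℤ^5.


Barcode: M ≅ I[1,2], I[2,2], I[2,3], I[3,3]^2, I[3,5], I[5,5]. HN layers by μ_θ (4 steps, strictly decreasing):
  μ^(1)=40; μ^(2)=-23/3; μ^(3)=-15; μ^(4)=-26

((0, 0, 3, 0, 0); (0, 0, 1, 1, 1); (1, 1, 0, 0, 1); (0, 2, 0, 0, 0))


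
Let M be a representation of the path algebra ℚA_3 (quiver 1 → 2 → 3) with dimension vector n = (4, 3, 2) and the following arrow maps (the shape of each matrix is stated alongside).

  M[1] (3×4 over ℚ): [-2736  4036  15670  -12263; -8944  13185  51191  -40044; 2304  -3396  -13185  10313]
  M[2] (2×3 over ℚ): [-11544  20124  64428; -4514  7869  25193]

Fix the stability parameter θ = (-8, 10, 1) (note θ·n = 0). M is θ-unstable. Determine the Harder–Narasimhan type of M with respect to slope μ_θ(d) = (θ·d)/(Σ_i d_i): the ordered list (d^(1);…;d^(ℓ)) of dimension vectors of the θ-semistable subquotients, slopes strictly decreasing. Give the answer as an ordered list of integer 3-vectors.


Barcode: M ≅ I[1,1], I[1,2]^2, I[1,3], I[3,3]. HN layers by μ_θ (4 steps, strictly decreasing):
  μ^(1)=10; μ^(2)=11/2; μ^(3)=1; μ^(4)=-8

((0, 2, 0); (0, 1, 1); (0, 0, 1); (4, 0, 0))


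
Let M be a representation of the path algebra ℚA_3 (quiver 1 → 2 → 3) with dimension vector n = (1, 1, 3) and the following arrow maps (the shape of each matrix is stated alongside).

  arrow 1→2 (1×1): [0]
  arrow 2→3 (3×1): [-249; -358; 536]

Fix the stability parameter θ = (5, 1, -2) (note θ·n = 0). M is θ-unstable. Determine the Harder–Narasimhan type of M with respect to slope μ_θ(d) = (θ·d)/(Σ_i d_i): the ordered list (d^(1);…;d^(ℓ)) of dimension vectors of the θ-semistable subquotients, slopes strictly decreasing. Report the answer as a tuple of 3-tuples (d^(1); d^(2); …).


Via rank(M_{q-1}∘⋯∘M_p): M ≅ I[1,1], I[2,3], I[3,3]^2.
μ_θ-semistable layers: μ^(1)=5; μ^(2)=-1/2; μ^(3)=-2

((1, 0, 0); (0, 1, 1); (0, 0, 2))


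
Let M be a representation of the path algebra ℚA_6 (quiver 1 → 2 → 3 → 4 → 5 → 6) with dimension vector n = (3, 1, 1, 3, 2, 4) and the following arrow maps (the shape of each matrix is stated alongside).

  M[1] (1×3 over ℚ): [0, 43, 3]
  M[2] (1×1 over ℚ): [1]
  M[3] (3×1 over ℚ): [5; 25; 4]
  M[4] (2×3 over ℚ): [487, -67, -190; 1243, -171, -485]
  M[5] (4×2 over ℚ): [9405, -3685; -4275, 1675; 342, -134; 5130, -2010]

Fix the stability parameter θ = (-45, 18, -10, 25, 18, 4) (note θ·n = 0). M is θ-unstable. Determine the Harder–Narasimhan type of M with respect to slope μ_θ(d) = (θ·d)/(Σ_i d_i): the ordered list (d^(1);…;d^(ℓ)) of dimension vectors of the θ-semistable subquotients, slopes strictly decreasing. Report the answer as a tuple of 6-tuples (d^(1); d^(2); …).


Interval decomposition of M: I[1,1]^2, I[1,4], I[4,5], I[4,6], I[6,6]^3.
HN type (ℓ=5): μ^(1)=25; μ^(2)=43/2; μ^(3)=47/3; μ^(4)=4; μ^(5)=-45

((0, 0, 0, 1, 0, 0); (0, 0, 0, 1, 1, 0); (0, 0, 0, 1, 1, 1); (0, 1, 1, 0, 0, 3); (3, 0, 0, 0, 0, 0))


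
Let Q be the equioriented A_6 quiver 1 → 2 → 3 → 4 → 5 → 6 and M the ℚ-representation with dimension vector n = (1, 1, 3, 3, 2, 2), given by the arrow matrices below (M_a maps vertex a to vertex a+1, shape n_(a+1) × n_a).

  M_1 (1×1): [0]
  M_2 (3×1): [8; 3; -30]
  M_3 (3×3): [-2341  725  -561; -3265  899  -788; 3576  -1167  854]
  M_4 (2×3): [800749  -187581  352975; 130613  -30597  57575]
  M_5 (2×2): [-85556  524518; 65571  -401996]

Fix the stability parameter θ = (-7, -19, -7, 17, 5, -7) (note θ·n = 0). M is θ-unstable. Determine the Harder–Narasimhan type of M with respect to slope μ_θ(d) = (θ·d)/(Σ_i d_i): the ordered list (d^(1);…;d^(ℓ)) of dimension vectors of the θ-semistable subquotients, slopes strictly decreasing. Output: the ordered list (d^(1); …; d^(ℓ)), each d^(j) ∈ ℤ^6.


Via rank(M_{q-1}∘⋯∘M_p): M ≅ I[1,1], I[2,6], I[3,4]^2, I[5,6].
μ_θ-semistable layers: μ^(1)=17; μ^(2)=5; μ^(3)=-1; μ^(4)=-7; μ^(5)=-19

((0, 0, 0, 2, 0, 0); (0, 0, 0, 1, 1, 1); (0, 0, 0, 0, 1, 1); (1, 0, 3, 0, 0, 0); (0, 1, 0, 0, 0, 0))


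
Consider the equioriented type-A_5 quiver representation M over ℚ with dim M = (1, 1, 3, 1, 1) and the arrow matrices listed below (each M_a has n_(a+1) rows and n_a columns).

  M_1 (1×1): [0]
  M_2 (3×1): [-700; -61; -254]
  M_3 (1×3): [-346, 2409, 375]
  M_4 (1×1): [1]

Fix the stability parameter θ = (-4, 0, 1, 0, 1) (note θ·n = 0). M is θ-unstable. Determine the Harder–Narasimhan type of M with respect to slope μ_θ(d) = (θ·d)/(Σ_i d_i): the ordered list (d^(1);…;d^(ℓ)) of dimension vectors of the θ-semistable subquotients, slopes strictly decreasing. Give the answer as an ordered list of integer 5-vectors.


Via rank(M_{q-1}∘⋯∘M_p): M ≅ I[1,1], I[2,5], I[3,3]^2.
μ_θ-semistable layers: μ^(1)=1; μ^(2)=1/2; μ^(3)=0; μ^(4)=-4

((0, 0, 2, 0, 1); (0, 0, 1, 1, 0); (0, 1, 0, 0, 0); (1, 0, 0, 0, 0))


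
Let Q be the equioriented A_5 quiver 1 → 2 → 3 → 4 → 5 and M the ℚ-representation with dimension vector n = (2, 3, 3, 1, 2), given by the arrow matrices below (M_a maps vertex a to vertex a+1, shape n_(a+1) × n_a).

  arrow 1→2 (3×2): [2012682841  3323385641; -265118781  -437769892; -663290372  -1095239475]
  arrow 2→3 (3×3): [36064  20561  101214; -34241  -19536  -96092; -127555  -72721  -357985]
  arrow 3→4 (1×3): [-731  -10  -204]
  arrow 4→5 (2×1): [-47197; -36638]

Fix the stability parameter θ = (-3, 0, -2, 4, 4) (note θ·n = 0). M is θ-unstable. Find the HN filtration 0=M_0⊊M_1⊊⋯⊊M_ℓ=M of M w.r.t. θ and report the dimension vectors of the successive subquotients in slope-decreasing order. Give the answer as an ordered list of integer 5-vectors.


Via rank(M_{q-1}∘⋯∘M_p): M ≅ I[1,3], I[1,5], I[2,3], I[5,5].
μ_θ-semistable layers: μ^(1)=4; μ^(2)=-1; μ^(3)=-3

((0, 0, 0, 1, 2); (0, 3, 3, 0, 0); (2, 0, 0, 0, 0))


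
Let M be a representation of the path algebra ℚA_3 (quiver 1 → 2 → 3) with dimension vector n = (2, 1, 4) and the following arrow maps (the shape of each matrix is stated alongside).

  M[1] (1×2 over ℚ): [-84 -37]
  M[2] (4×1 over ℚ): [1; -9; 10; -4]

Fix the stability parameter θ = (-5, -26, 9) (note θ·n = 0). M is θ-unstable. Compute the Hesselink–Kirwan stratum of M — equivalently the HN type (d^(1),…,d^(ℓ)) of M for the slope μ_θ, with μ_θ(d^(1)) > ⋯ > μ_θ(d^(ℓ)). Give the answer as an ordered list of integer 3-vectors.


Interval decomposition of M: I[1,1], I[1,3], I[3,3]^3.
HN type (ℓ=3): μ^(1)=9; μ^(2)=-5; μ^(3)=-31/2

((0, 0, 4); (1, 0, 0); (1, 1, 0))


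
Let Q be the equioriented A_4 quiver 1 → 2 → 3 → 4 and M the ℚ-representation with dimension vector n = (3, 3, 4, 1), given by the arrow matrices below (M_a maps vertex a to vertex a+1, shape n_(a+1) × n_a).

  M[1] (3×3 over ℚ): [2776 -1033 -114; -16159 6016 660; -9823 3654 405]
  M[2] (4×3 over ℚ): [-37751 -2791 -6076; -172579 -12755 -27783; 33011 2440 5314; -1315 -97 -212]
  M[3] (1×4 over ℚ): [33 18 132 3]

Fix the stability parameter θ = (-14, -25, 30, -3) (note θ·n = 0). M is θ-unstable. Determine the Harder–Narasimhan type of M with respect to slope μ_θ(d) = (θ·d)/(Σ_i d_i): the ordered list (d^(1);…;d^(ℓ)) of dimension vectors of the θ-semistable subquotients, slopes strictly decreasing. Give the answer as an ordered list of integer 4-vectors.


Barcode: M ≅ I[1,3]^2, I[1,4], I[3,3]. HN layers by μ_θ (3 steps, strictly decreasing):
  μ^(1)=30; μ^(2)=27/2; μ^(3)=-39/2

((0, 0, 3, 0); (0, 0, 1, 1); (3, 3, 0, 0))


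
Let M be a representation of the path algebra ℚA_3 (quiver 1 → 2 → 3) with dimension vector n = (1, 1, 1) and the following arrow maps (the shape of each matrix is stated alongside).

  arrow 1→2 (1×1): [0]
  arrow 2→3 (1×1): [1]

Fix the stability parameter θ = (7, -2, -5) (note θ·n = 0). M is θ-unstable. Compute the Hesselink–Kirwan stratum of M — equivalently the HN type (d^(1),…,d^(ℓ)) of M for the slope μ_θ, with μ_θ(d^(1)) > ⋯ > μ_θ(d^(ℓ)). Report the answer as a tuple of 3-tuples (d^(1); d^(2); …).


Barcode: M ≅ I[1,1], I[2,3]. HN layers by μ_θ (2 steps, strictly decreasing):
  μ^(1)=7; μ^(2)=-7/2

((1, 0, 0); (0, 1, 1))


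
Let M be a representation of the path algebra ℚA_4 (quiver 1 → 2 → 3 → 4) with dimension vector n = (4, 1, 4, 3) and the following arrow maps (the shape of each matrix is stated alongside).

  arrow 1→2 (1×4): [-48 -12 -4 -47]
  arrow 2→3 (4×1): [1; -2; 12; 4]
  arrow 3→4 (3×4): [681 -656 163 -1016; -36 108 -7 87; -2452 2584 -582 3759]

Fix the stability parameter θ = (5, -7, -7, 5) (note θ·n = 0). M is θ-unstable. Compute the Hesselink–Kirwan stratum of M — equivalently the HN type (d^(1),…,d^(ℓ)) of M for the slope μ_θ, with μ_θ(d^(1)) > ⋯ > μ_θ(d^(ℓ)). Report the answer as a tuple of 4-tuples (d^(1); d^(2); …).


Via rank(M_{q-1}∘⋯∘M_p): M ≅ I[1,1]^3, I[1,4], I[3,3], I[3,4]^2.
μ_θ-semistable layers: μ^(1)=5; μ^(2)=-3; μ^(3)=-7

((3, 0, 0, 3); (1, 1, 1, 0); (0, 0, 3, 0))


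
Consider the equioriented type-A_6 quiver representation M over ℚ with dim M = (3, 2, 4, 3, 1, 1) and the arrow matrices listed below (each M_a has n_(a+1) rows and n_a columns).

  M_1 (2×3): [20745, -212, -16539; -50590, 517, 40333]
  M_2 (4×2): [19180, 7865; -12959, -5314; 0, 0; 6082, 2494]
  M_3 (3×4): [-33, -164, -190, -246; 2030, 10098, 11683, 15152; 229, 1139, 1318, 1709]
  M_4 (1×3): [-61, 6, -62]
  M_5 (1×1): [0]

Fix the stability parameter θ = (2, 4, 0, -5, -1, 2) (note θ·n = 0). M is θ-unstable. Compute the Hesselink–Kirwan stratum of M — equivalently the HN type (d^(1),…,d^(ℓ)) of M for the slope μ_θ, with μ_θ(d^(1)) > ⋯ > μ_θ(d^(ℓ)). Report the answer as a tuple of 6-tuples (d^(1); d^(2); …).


Interval decomposition of M: I[1,1], I[1,4], I[1,5], I[3,3], I[3,4], I[6,6].
HN type (ℓ=4): μ^(1)=2; μ^(2)=1/4; μ^(3)=0; μ^(4)=-5/2

((1, 0, 0, 0, 0, 1); (1, 1, 1, 1, 0, 0); (1, 1, 2, 1, 1, 0); (0, 0, 1, 1, 0, 0))


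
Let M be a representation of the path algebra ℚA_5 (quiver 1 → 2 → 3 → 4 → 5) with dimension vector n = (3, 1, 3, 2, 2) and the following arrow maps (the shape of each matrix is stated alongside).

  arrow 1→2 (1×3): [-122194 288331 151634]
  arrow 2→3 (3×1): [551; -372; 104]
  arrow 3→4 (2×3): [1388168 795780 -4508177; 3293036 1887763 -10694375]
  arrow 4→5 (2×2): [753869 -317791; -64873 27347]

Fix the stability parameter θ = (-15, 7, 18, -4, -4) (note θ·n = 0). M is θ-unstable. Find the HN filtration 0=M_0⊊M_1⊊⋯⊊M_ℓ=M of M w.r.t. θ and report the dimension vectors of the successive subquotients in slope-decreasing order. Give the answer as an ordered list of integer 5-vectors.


Barcode: M ≅ I[1,1]^2, I[1,3], I[3,4], I[3,5], I[5,5]. HN layers by μ_θ (5 steps, strictly decreasing):
  μ^(1)=18; μ^(2)=7; μ^(3)=10/3; μ^(4)=-4; μ^(5)=-15

((0, 0, 1, 0, 0); (0, 1, 1, 1, 0); (0, 0, 1, 1, 1); (0, 0, 0, 0, 1); (3, 0, 0, 0, 0))


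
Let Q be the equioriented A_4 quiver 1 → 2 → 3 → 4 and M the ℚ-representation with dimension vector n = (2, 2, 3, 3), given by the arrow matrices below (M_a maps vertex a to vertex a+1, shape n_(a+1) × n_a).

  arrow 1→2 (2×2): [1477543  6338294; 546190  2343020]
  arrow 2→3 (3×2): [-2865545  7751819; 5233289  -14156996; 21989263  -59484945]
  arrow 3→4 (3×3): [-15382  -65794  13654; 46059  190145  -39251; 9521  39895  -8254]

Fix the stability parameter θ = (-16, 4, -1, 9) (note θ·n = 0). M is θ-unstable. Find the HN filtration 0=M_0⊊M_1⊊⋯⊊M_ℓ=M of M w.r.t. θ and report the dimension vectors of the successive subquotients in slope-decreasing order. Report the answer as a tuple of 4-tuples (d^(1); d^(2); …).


Barcode: M ≅ I[1,1], I[1,4], I[2,4], I[3,3], I[4,4]. HN layers by μ_θ (4 steps, strictly decreasing):
  μ^(1)=9; μ^(2)=3/2; μ^(3)=-1; μ^(4)=-16

((0, 0, 0, 3); (0, 2, 2, 0); (0, 0, 1, 0); (2, 0, 0, 0))


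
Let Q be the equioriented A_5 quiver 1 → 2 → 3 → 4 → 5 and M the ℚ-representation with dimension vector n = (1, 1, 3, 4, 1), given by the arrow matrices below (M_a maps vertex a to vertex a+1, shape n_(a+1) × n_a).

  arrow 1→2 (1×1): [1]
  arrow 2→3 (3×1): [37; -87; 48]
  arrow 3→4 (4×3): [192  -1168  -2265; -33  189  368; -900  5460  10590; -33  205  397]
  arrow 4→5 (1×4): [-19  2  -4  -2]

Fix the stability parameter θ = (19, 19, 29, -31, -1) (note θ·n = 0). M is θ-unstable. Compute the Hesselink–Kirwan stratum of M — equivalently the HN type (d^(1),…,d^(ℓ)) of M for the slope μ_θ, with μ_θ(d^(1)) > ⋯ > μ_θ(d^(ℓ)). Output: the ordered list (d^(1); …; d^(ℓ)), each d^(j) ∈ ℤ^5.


Barcode: M ≅ I[1,3], I[3,4], I[3,5], I[4,4]^2. HN layers by μ_θ (4 steps, strictly decreasing):
  μ^(1)=29; μ^(2)=19; μ^(3)=-1; μ^(4)=-31

((0, 0, 1, 0, 0); (1, 1, 0, 0, 0); (0, 0, 2, 2, 1); (0, 0, 0, 2, 0))


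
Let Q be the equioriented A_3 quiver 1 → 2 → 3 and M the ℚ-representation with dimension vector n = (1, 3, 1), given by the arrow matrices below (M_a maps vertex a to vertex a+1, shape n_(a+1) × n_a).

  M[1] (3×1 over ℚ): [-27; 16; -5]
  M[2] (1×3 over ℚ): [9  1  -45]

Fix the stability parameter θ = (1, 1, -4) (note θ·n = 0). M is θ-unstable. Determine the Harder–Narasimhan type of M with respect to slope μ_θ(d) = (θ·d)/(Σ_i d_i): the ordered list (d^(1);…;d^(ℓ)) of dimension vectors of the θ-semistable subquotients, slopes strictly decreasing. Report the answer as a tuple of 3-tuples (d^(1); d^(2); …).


Barcode: M ≅ I[1,3], I[2,2]^2. HN layers by μ_θ (2 steps, strictly decreasing):
  μ^(1)=1; μ^(2)=-2/3

((0, 2, 0); (1, 1, 1))


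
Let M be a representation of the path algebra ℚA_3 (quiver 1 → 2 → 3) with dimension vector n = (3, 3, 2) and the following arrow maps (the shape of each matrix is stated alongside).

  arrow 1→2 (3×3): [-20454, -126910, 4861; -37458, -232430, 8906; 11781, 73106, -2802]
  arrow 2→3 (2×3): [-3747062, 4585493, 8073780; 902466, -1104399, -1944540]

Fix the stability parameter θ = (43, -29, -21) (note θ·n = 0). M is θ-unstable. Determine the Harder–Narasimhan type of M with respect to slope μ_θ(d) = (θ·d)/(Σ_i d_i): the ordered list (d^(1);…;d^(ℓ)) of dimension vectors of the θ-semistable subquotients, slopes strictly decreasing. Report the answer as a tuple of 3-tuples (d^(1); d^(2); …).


Interval decomposition of M: I[1,2]^2, I[1,3], I[3,3].
HN type (ℓ=3): μ^(1)=7; μ^(2)=-7/3; μ^(3)=-21

((2, 2, 0); (1, 1, 1); (0, 0, 1))


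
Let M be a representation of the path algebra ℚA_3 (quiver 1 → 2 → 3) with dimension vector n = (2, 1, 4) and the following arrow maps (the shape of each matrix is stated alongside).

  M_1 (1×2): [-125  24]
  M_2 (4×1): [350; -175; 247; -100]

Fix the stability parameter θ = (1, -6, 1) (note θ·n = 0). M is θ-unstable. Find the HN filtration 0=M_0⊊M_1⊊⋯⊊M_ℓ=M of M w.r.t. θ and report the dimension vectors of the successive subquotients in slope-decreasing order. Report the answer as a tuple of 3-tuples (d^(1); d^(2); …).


Interval decomposition of M: I[1,1], I[1,3], I[3,3]^3.
HN type (ℓ=2): μ^(1)=1; μ^(2)=-5/2

((1, 0, 4); (1, 1, 0))


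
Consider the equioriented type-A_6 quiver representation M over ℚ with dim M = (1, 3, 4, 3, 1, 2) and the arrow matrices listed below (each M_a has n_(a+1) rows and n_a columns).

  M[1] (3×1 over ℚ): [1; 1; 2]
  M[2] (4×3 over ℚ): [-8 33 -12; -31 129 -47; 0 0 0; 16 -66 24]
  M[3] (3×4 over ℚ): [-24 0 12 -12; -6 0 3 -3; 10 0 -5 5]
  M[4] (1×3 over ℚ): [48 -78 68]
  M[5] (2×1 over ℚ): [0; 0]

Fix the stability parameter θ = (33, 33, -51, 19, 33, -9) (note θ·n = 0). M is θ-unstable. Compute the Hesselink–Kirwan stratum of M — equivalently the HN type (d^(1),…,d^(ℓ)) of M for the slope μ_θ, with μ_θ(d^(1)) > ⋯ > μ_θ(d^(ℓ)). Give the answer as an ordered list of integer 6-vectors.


Via rank(M_{q-1}∘⋯∘M_p): M ≅ I[1,3], I[2,2], I[2,3], I[3,3], I[3,5], I[4,4]^2, I[6,6]^2.
μ_θ-semistable layers: μ^(1)=33; μ^(2)=19; μ^(3)=5; μ^(4)=-9; μ^(5)=-51

((0, 1, 0, 0, 1, 0); (0, 0, 0, 3, 0, 0); (1, 1, 1, 0, 0, 0); (0, 1, 1, 0, 0, 2); (0, 0, 2, 0, 0, 0))


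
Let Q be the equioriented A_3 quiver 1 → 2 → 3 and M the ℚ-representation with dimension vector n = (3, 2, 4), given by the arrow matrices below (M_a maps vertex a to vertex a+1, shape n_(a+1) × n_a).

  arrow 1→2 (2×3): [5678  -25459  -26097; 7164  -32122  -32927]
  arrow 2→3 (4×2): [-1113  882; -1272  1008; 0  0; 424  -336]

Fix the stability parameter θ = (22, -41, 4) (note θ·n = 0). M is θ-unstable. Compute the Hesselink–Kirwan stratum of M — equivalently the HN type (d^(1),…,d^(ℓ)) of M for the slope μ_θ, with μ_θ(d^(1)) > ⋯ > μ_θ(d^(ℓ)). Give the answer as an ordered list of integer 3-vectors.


Via rank(M_{q-1}∘⋯∘M_p): M ≅ I[1,1], I[1,2], I[1,3], I[3,3]^3.
μ_θ-semistable layers: μ^(1)=22; μ^(2)=4; μ^(3)=-19/2

((1, 0, 0); (0, 0, 4); (2, 2, 0))


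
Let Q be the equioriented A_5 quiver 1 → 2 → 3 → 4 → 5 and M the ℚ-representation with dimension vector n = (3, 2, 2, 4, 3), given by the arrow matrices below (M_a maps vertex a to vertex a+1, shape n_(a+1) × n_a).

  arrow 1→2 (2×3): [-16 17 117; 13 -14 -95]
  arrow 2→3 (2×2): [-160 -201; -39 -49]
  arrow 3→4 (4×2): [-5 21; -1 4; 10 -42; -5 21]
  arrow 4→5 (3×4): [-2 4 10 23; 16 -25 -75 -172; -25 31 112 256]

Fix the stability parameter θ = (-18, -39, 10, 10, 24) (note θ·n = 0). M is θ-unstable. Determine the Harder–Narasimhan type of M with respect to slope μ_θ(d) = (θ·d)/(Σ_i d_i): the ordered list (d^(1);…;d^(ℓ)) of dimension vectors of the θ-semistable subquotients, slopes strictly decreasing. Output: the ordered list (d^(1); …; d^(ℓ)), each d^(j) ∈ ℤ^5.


Via rank(M_{q-1}∘⋯∘M_p): M ≅ I[1,1], I[1,5]^2, I[4,4], I[4,5].
μ_θ-semistable layers: μ^(1)=24; μ^(2)=10; μ^(3)=-18; μ^(4)=-57/2

((0, 0, 0, 0, 3); (0, 0, 2, 4, 0); (1, 0, 0, 0, 0); (2, 2, 0, 0, 0))


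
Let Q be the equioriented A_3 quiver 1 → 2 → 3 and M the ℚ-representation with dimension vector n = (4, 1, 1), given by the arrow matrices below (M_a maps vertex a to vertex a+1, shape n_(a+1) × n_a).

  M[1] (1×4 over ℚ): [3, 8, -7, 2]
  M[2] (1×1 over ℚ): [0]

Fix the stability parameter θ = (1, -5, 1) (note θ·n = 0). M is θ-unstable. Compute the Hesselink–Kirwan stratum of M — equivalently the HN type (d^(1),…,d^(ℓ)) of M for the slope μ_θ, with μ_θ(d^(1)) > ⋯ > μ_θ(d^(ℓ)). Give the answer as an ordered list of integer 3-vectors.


Interval decomposition of M: I[1,1]^3, I[1,2], I[3,3].
HN type (ℓ=2): μ^(1)=1; μ^(2)=-2

((3, 0, 1); (1, 1, 0))


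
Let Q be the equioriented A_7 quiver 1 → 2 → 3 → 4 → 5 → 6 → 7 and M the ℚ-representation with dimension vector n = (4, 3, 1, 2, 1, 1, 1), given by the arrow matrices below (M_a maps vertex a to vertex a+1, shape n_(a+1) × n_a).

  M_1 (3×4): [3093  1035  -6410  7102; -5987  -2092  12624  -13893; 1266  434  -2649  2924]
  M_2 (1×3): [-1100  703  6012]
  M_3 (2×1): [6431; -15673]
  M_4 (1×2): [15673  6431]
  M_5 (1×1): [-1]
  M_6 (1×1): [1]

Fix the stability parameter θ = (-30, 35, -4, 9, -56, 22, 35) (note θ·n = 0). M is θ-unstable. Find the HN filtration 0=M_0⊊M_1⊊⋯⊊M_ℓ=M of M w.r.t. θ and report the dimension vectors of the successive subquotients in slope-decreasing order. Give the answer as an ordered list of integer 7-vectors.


Interval decomposition of M: I[1,1], I[1,2]^2, I[1,4], I[4,7].
HN type (ℓ=5): μ^(1)=35; μ^(2)=22; μ^(3)=40/3; μ^(4)=-47/2; μ^(5)=-30

((0, 2, 0, 0, 0, 0, 1); (0, 0, 0, 0, 0, 1, 0); (0, 1, 1, 1, 0, 0, 0); (0, 0, 0, 1, 1, 0, 0); (4, 0, 0, 0, 0, 0, 0))


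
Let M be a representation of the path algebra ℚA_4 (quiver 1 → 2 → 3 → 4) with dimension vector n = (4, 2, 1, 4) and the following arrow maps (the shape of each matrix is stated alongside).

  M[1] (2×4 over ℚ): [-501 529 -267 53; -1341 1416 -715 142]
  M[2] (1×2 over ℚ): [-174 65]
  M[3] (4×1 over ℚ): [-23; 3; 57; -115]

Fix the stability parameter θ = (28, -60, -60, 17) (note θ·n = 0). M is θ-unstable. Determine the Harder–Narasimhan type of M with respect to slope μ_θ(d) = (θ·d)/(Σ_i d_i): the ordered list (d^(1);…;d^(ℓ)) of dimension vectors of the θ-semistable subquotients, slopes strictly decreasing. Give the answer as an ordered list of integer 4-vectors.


Barcode: M ≅ I[1,1]^2, I[1,2], I[1,4], I[4,4]^3. HN layers by μ_θ (4 steps, strictly decreasing):
  μ^(1)=28; μ^(2)=17; μ^(3)=-16; μ^(4)=-92/3

((2, 0, 0, 0); (0, 0, 0, 4); (1, 1, 0, 0); (1, 1, 1, 0))


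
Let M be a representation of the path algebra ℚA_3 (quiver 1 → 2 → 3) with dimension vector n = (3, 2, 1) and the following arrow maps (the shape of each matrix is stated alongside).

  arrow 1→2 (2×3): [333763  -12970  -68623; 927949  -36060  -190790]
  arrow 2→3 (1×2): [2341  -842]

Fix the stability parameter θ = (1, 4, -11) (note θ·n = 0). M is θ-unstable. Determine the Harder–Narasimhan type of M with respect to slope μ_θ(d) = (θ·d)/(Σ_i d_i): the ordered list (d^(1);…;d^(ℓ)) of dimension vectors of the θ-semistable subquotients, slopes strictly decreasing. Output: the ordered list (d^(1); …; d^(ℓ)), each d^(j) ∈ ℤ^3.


Via rank(M_{q-1}∘⋯∘M_p): M ≅ I[1,1], I[1,2], I[1,3].
μ_θ-semistable layers: μ^(1)=4; μ^(2)=1; μ^(3)=-2

((0, 1, 0); (2, 0, 0); (1, 1, 1))


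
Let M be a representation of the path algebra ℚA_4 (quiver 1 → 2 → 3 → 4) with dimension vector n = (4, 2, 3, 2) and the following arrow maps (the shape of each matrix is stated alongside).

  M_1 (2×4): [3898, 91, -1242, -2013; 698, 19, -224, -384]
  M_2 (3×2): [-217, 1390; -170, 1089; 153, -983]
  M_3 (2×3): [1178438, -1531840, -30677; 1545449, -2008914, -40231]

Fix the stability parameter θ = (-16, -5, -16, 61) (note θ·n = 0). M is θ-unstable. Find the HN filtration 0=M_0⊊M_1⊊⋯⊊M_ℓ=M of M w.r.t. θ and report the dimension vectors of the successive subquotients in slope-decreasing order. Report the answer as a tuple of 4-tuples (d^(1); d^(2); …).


Interval decomposition of M: I[1,1]^2, I[1,4]^2, I[3,3].
HN type (ℓ=3): μ^(1)=61; μ^(2)=-21/2; μ^(3)=-16

((0, 0, 0, 2); (0, 2, 2, 0); (4, 0, 1, 0))


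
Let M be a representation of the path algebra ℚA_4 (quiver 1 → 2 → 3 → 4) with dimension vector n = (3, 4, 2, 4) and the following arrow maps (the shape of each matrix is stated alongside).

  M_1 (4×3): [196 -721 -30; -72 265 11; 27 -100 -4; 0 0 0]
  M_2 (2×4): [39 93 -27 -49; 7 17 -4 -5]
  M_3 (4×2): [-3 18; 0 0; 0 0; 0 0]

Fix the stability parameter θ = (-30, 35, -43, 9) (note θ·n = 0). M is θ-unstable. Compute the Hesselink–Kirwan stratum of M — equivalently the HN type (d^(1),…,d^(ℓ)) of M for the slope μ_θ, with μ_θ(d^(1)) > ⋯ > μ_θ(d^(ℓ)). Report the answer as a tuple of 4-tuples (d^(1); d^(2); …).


Interval decomposition of M: I[1,2], I[1,3], I[1,4], I[2,2], I[4,4]^3.
HN type (ℓ=4): μ^(1)=35; μ^(2)=9; μ^(3)=-4; μ^(4)=-30

((0, 2, 0, 0); (0, 0, 0, 4); (0, 2, 2, 0); (3, 0, 0, 0))


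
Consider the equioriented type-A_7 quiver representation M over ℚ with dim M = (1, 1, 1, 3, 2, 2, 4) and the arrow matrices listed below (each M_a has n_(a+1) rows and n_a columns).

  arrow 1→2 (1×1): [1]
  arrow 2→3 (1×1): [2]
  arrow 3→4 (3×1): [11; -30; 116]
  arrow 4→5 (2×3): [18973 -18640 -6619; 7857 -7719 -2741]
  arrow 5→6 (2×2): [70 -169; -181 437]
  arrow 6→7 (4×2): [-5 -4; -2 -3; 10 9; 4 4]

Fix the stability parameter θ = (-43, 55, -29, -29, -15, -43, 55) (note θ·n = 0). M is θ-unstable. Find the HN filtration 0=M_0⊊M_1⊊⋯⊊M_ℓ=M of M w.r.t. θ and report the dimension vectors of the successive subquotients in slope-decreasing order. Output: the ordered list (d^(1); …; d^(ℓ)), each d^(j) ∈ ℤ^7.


Interval decomposition of M: I[1,7], I[4,4], I[4,7], I[7,7]^2.
HN type (ℓ=4): μ^(1)=55; μ^(2)=-61/5; μ^(3)=-29; μ^(4)=-43

((0, 0, 0, 0, 0, 0, 4); (0, 1, 1, 1, 1, 1, 0); (0, 0, 0, 2, 1, 1, 0); (1, 0, 0, 0, 0, 0, 0))


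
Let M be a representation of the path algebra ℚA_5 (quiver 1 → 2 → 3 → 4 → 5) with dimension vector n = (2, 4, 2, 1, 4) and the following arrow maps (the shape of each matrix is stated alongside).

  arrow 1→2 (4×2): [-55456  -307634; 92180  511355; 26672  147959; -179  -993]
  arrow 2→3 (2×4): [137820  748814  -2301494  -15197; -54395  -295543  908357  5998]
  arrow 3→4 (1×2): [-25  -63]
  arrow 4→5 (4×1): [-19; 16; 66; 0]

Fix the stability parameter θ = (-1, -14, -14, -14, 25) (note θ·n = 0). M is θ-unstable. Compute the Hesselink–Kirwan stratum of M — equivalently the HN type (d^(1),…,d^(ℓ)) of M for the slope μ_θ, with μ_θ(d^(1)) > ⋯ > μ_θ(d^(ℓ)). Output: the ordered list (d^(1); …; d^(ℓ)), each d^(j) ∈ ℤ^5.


Barcode: M ≅ I[1,2], I[1,5], I[2,2], I[2,3], I[5,5]^3. HN layers by μ_θ (4 steps, strictly decreasing):
  μ^(1)=25; μ^(2)=-15/2; μ^(3)=-43/4; μ^(4)=-14

((0, 0, 0, 0, 4); (1, 1, 0, 0, 0); (1, 1, 1, 1, 0); (0, 2, 1, 0, 0))


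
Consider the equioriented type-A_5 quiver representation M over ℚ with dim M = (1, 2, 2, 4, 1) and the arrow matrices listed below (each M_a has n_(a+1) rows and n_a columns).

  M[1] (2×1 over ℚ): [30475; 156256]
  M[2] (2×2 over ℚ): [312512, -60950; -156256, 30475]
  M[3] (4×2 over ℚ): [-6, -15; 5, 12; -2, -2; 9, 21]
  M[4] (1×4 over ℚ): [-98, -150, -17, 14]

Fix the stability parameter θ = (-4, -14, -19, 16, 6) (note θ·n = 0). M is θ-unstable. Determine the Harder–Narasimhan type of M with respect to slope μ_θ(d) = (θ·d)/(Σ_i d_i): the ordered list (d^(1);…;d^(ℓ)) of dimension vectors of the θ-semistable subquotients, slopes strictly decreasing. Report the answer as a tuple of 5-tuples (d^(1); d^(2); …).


Via rank(M_{q-1}∘⋯∘M_p): M ≅ I[1,2], I[2,5], I[3,4], I[4,4]^2.
μ_θ-semistable layers: μ^(1)=16; μ^(2)=11; μ^(3)=-9; μ^(4)=-33/2; μ^(5)=-19

((0, 0, 0, 3, 0); (0, 0, 0, 1, 1); (1, 1, 0, 0, 0); (0, 1, 1, 0, 0); (0, 0, 1, 0, 0))
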